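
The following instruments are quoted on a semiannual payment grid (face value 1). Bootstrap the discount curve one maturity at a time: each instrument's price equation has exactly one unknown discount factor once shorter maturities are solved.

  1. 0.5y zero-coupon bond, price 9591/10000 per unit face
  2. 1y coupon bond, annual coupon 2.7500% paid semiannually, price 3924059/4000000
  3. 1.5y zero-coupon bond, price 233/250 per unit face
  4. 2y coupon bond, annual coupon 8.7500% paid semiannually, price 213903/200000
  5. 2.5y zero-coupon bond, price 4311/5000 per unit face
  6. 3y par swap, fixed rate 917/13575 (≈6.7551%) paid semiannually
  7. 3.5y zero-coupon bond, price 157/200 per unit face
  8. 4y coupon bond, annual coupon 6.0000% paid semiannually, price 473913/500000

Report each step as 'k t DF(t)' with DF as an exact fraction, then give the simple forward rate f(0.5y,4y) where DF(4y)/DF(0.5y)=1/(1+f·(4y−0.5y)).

1 1/2 9591/10000
2 1 9547/10000
3 3/2 233/250
4 2 4527/5000
5 5/2 4311/5000
6 3 4083/5000
7 7/2 157/200
8 4 462/625
f(0.5y,4y) = ((9591/10000)/(462/625) − 1)/(7/2) = 733/8624 ≈ 8.4995%

step 1 [0.5y] zero: DF = P = 9591/10000 ≈ 0.959100
step 2 [1y] bond c/2=11/800: DF=(3924059/4000000 − 11/800·(0.959100))/(1+11/800) = 9547/10000 ≈ 0.954700
step 3 [1.5y] zero: DF = P = 233/250 ≈ 0.932000
step 4 [2y] bond c/2=7/160: DF=(213903/200000 − 7/160·(0.959100+0.954700+0.932000))/(1+7/160) = 4527/5000 ≈ 0.905400
step 5 [2.5y] zero: DF = P = 4311/5000 ≈ 0.862200
step 6 [3y] swap r/2=917/27150: DF=(1 − 917/27150·(0.959100+0.954700+0.932000+0.905400+0.862200))/(1+917/27150) = 4083/5000 ≈ 0.816600
step 7 [3.5y] zero: DF = P = 157/200 ≈ 0.785000
step 8 [4y] bond c/2=3/100: DF=(473913/500000 − 3/100·(0.959100+0.954700+0.932000+0.905400+0.862200+0.816600+0.785000))/(1+3/100) = 462/625 ≈ 0.739200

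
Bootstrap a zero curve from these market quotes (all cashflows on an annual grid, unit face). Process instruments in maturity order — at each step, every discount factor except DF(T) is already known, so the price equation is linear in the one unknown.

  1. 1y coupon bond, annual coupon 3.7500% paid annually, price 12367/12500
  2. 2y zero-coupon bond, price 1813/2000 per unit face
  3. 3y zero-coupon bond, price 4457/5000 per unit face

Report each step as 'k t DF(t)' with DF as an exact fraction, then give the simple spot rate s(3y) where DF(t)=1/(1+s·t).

step 1 [1y] bond c/1=3/80: DF=(12367/12500 − 3/80·(0))/(1+3/80) = 596/625 ≈ 0.953600
step 2 [2y] zero: DF = P = 1813/2000 ≈ 0.906500
step 3 [3y] zero: DF = P = 4457/5000 ≈ 0.891400

1 1 596/625
2 2 1813/2000
3 3 4457/5000
s(3y) = (1/(4457/5000) − 1)/(3) = 181/4457 ≈ 4.0610%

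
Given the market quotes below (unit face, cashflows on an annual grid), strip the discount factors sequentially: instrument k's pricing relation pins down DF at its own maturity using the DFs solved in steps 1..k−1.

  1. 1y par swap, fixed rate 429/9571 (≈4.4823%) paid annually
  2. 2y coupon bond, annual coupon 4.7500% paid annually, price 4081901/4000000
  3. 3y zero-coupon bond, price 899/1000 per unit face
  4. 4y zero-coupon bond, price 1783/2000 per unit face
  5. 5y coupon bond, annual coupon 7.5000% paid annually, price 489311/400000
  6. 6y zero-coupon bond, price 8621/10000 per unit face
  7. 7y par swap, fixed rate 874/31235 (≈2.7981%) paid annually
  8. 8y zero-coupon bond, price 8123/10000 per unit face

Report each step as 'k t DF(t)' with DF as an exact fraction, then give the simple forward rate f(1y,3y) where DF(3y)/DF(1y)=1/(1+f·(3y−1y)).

step 1 [1y] swap r/1=429/9571: DF=(1 − 429/9571·(0))/(1+429/9571) = 9571/10000 ≈ 0.957100
step 2 [2y] bond c/1=19/400: DF=(4081901/4000000 − 19/400·(0.957100))/(1+19/400) = 2327/2500 ≈ 0.930800
step 3 [3y] zero: DF = P = 899/1000 ≈ 0.899000
step 4 [4y] zero: DF = P = 1783/2000 ≈ 0.891500
step 5 [5y] bond c/1=3/40: DF=(489311/400000 − 3/40·(0.957100+0.930800+0.899000+0.891500))/(1+3/40) = 8813/10000 ≈ 0.881300
step 6 [6y] zero: DF = P = 8621/10000 ≈ 0.862100
step 7 [7y] swap r/1=874/31235: DF=(1 − 874/31235·(0.957100+0.930800+0.899000+0.891500+0.881300+0.862100))/(1+874/31235) = 2063/2500 ≈ 0.825200
step 8 [8y] zero: DF = P = 8123/10000 ≈ 0.812300

1 1 9571/10000
2 2 2327/2500
3 3 899/1000
4 4 1783/2000
5 5 8813/10000
6 6 8621/10000
7 7 2063/2500
8 8 8123/10000
f(1y,3y) = ((9571/10000)/(899/1000) − 1)/(2) = 581/17980 ≈ 3.2314%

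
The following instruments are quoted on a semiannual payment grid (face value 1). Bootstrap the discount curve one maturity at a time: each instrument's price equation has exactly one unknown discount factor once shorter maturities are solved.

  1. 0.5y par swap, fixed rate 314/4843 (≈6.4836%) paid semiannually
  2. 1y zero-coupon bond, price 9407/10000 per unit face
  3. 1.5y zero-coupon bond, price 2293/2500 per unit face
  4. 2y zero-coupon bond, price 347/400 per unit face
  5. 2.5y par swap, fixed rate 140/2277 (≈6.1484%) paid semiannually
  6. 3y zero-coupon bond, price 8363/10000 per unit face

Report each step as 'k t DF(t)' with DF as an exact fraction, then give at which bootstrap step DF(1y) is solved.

1 1/2 4843/5000
2 1 9407/10000
3 3/2 2293/2500
4 2 347/400
5 5/2 43/50
6 3 8363/10000
DF(1y) is solved at step 2

step 1 [0.5y] swap r/2=157/4843: DF=(1 − 157/4843·(0))/(1+157/4843) = 4843/5000 ≈ 0.968600
step 2 [1y] zero: DF = P = 9407/10000 ≈ 0.940700
step 3 [1.5y] zero: DF = P = 2293/2500 ≈ 0.917200
step 4 [2y] zero: DF = P = 347/400 ≈ 0.867500
step 5 [2.5y] swap r/2=70/2277: DF=(1 − 70/2277·(0.968600+0.940700+0.917200+0.867500))/(1+70/2277) = 43/50 ≈ 0.860000
step 6 [3y] zero: DF = P = 8363/10000 ≈ 0.836300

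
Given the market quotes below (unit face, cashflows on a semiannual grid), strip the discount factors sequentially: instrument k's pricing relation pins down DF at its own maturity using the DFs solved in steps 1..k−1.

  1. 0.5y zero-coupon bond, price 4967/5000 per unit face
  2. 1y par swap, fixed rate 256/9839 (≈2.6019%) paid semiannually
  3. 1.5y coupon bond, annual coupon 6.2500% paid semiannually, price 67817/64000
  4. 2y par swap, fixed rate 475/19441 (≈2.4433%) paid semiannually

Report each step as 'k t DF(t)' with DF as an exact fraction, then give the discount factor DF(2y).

1 1/2 4967/5000
2 1 609/625
3 3/2 9679/10000
4 2 381/400
DF(2y) = 381/400 ≈ 0.952500

step 1 [0.5y] zero: DF = P = 4967/5000 ≈ 0.993400
step 2 [1y] swap r/2=128/9839: DF=(1 − 128/9839·(0.993400))/(1+128/9839) = 609/625 ≈ 0.974400
step 3 [1.5y] bond c/2=1/32: DF=(67817/64000 − 1/32·(0.993400+0.974400))/(1+1/32) = 9679/10000 ≈ 0.967900
step 4 [2y] swap r/2=475/38882: DF=(1 − 475/38882·(0.993400+0.974400+0.967900))/(1+475/38882) = 381/400 ≈ 0.952500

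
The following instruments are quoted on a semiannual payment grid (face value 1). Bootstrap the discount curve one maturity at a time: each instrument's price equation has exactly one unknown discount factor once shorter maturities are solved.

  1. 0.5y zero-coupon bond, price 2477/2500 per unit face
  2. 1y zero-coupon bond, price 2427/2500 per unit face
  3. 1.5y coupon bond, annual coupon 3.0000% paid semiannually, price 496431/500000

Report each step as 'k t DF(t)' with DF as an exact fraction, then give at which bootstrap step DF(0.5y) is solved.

1 1/2 2477/2500
2 1 2427/2500
3 3/2 2373/2500
DF(0.5y) is solved at step 1

step 1 [0.5y] zero: DF = P = 2477/2500 ≈ 0.990800
step 2 [1y] zero: DF = P = 2427/2500 ≈ 0.970800
step 3 [1.5y] bond c/2=3/200: DF=(496431/500000 − 3/200·(0.990800+0.970800))/(1+3/200) = 2373/2500 ≈ 0.949200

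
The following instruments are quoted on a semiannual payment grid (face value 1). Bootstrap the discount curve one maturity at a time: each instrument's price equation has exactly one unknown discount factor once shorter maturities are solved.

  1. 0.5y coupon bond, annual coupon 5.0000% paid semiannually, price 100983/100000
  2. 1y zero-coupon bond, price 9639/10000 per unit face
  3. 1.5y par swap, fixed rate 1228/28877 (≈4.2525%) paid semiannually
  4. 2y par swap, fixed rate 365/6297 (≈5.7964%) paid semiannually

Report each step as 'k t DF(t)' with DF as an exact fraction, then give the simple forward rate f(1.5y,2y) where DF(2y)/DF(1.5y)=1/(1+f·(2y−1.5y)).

step 1 [0.5y] bond c/2=1/40: DF=(100983/100000 − 1/40·(0))/(1+1/40) = 2463/2500 ≈ 0.985200
step 2 [1y] zero: DF = P = 9639/10000 ≈ 0.963900
step 3 [1.5y] swap r/2=614/28877: DF=(1 − 614/28877·(0.985200+0.963900))/(1+614/28877) = 4693/5000 ≈ 0.938600
step 4 [2y] swap r/2=365/12594: DF=(1 − 365/12594·(0.985200+0.963900+0.938600))/(1+365/12594) = 1781/2000 ≈ 0.890500

1 1/2 2463/2500
2 1 9639/10000
3 3/2 4693/5000
4 2 1781/2000
f(1.5y,2y) = ((4693/5000)/(1781/2000) − 1)/(1/2) = 74/685 ≈ 10.8029%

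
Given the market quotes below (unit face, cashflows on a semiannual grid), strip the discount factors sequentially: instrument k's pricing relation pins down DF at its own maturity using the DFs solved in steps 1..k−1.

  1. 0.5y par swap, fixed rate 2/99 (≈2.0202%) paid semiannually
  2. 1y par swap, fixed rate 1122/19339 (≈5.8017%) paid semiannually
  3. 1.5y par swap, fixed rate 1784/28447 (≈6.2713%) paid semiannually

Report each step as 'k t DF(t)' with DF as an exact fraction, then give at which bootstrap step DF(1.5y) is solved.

1 1/2 99/100
2 1 9439/10000
3 3/2 2277/2500
DF(1.5y) is solved at step 3

step 1 [0.5y] swap r/2=1/99: DF=(1 − 1/99·(0))/(1+1/99) = 99/100 ≈ 0.990000
step 2 [1y] swap r/2=561/19339: DF=(1 − 561/19339·(0.990000))/(1+561/19339) = 9439/10000 ≈ 0.943900
step 3 [1.5y] swap r/2=892/28447: DF=(1 − 892/28447·(0.990000+0.943900))/(1+892/28447) = 2277/2500 ≈ 0.910800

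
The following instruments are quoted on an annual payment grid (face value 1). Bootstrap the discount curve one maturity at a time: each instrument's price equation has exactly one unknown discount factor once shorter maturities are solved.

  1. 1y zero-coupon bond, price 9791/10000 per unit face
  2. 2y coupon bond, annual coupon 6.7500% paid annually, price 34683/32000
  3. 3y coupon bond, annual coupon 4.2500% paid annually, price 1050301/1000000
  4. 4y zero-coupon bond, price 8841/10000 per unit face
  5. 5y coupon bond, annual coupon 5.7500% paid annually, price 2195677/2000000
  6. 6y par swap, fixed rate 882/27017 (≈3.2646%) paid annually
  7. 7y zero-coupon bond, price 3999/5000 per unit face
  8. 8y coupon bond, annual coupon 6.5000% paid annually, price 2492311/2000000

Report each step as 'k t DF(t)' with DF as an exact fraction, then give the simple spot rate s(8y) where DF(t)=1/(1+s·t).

1 1 9791/10000
2 2 4767/5000
3 3 9287/10000
4 4 8841/10000
5 5 1669/2000
6 6 2059/2500
7 7 3999/5000
8 8 1583/2000
s(8y) = (1/(1583/2000) − 1)/(8) = 417/12664 ≈ 3.2928%

step 1 [1y] zero: DF = P = 9791/10000 ≈ 0.979100
step 2 [2y] bond c/1=27/400: DF=(34683/32000 − 27/400·(0.979100))/(1+27/400) = 4767/5000 ≈ 0.953400
step 3 [3y] bond c/1=17/400: DF=(1050301/1000000 − 17/400·(0.979100+0.953400))/(1+17/400) = 9287/10000 ≈ 0.928700
step 4 [4y] zero: DF = P = 8841/10000 ≈ 0.884100
step 5 [5y] bond c/1=23/400: DF=(2195677/2000000 − 23/400·(0.979100+0.953400+0.928700+0.884100))/(1+23/400) = 1669/2000 ≈ 0.834500
step 6 [6y] swap r/1=882/27017: DF=(1 − 882/27017·(0.979100+0.953400+0.928700+0.884100+0.834500))/(1+882/27017) = 2059/2500 ≈ 0.823600
step 7 [7y] zero: DF = P = 3999/5000 ≈ 0.799800
step 8 [8y] bond c/1=13/200: DF=(2492311/2000000 − 13/200·(0.979100+0.953400+0.928700+0.884100+0.834500+0.823600+0.799800))/(1+13/200) = 1583/2000 ≈ 0.791500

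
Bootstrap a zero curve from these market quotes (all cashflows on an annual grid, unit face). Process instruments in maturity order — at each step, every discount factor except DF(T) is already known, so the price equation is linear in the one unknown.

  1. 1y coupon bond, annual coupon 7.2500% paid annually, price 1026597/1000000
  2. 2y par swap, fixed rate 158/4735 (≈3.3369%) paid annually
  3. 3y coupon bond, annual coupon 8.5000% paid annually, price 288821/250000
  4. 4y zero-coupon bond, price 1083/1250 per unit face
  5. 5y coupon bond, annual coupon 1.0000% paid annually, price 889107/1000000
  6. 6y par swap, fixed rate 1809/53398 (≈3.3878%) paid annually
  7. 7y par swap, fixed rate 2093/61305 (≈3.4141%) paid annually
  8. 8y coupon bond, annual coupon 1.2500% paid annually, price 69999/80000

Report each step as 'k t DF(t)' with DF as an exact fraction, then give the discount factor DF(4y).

1 1 2393/2500
2 2 1171/1250
3 3 2291/2500
4 4 1083/1250
5 5 8439/10000
6 6 8191/10000
7 7 7907/10000
8 8 1577/2000
DF(4y) = 1083/1250 ≈ 0.866400

step 1 [1y] bond c/1=29/400: DF=(1026597/1000000 − 29/400·(0))/(1+29/400) = 2393/2500 ≈ 0.957200
step 2 [2y] swap r/1=158/4735: DF=(1 − 158/4735·(0.957200))/(1+158/4735) = 1171/1250 ≈ 0.936800
step 3 [3y] bond c/1=17/200: DF=(288821/250000 − 17/200·(0.957200+0.936800))/(1+17/200) = 2291/2500 ≈ 0.916400
step 4 [4y] zero: DF = P = 1083/1250 ≈ 0.866400
step 5 [5y] bond c/1=1/100: DF=(889107/1000000 − 1/100·(0.957200+0.936800+0.916400+0.866400))/(1+1/100) = 8439/10000 ≈ 0.843900
step 6 [6y] swap r/1=1809/53398: DF=(1 − 1809/53398·(0.957200+0.936800+0.916400+0.866400+0.843900))/(1+1809/53398) = 8191/10000 ≈ 0.819100
step 7 [7y] swap r/1=2093/61305: DF=(1 − 2093/61305·(0.957200+0.936800+0.916400+0.866400+0.843900+0.819100))/(1+2093/61305) = 7907/10000 ≈ 0.790700
step 8 [8y] bond c/1=1/80: DF=(69999/80000 − 1/80·(0.957200+0.936800+0.916400+0.866400+0.843900+0.819100+0.790700))/(1+1/80) = 1577/2000 ≈ 0.788500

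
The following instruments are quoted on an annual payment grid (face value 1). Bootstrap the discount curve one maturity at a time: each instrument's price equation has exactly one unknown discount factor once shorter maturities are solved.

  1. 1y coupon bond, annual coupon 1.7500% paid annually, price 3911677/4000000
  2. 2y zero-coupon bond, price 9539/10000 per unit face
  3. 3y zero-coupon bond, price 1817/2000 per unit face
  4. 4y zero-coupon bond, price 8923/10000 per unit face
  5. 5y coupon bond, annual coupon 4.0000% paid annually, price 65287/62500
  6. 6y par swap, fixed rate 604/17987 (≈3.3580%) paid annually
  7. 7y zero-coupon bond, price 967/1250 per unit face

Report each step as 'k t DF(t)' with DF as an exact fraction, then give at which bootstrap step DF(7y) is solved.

1 1 9611/10000
2 2 9539/10000
3 3 1817/2000
4 4 8923/10000
5 5 1723/2000
6 6 2047/2500
7 7 967/1250
DF(7y) is solved at step 7

step 1 [1y] bond c/1=7/400: DF=(3911677/4000000 − 7/400·(0))/(1+7/400) = 9611/10000 ≈ 0.961100
step 2 [2y] zero: DF = P = 9539/10000 ≈ 0.953900
step 3 [3y] zero: DF = P = 1817/2000 ≈ 0.908500
step 4 [4y] zero: DF = P = 8923/10000 ≈ 0.892300
step 5 [5y] bond c/1=1/25: DF=(65287/62500 − 1/25·(0.961100+0.953900+0.908500+0.892300))/(1+1/25) = 1723/2000 ≈ 0.861500
step 6 [6y] swap r/1=604/17987: DF=(1 − 604/17987·(0.961100+0.953900+0.908500+0.892300+0.861500))/(1+604/17987) = 2047/2500 ≈ 0.818800
step 7 [7y] zero: DF = P = 967/1250 ≈ 0.773600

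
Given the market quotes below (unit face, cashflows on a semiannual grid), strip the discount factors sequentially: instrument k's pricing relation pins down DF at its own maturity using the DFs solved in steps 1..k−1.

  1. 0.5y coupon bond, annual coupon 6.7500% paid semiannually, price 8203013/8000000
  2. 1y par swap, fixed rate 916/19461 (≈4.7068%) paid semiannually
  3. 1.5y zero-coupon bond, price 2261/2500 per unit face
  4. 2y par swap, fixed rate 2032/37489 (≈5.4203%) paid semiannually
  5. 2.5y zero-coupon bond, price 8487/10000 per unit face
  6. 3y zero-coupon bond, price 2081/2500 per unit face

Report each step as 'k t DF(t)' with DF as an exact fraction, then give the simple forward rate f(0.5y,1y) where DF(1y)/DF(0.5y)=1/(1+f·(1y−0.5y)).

step 1 [0.5y] bond c/2=27/800: DF=(8203013/8000000 − 27/800·(0))/(1+27/800) = 9919/10000 ≈ 0.991900
step 2 [1y] swap r/2=458/19461: DF=(1 − 458/19461·(0.991900))/(1+458/19461) = 4771/5000 ≈ 0.954200
step 3 [1.5y] zero: DF = P = 2261/2500 ≈ 0.904400
step 4 [2y] swap r/2=1016/37489: DF=(1 − 1016/37489·(0.991900+0.954200+0.904400))/(1+1016/37489) = 1123/1250 ≈ 0.898400
step 5 [2.5y] zero: DF = P = 8487/10000 ≈ 0.848700
step 6 [3y] zero: DF = P = 2081/2500 ≈ 0.832400

1 1/2 9919/10000
2 1 4771/5000
3 3/2 2261/2500
4 2 1123/1250
5 5/2 8487/10000
6 3 2081/2500
f(0.5y,1y) = ((9919/10000)/(4771/5000) − 1)/(1/2) = 29/367 ≈ 7.9019%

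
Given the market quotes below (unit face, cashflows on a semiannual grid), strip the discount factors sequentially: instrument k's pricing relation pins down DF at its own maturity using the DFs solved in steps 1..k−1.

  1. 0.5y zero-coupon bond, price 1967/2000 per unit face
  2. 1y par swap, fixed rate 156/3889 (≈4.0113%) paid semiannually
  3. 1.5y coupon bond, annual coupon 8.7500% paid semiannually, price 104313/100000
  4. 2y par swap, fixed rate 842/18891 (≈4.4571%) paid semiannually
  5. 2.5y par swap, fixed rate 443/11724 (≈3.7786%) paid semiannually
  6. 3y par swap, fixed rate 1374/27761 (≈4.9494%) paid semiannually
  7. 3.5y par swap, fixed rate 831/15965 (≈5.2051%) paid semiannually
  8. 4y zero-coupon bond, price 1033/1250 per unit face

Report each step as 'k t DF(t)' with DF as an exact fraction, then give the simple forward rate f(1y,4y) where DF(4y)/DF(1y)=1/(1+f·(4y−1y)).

1 1/2 1967/2000
2 1 961/1000
3 3/2 9179/10000
4 2 4579/5000
5 5/2 4557/5000
6 3 4313/5000
7 7/2 4169/5000
8 4 1033/1250
f(1y,4y) = ((961/1000)/(1033/1250) − 1)/(3) = 673/12396 ≈ 5.4292%

step 1 [0.5y] zero: DF = P = 1967/2000 ≈ 0.983500
step 2 [1y] swap r/2=78/3889: DF=(1 − 78/3889·(0.983500))/(1+78/3889) = 961/1000 ≈ 0.961000
step 3 [1.5y] bond c/2=7/160: DF=(104313/100000 − 7/160·(0.983500+0.961000))/(1+7/160) = 9179/10000 ≈ 0.917900
step 4 [2y] swap r/2=421/18891: DF=(1 − 421/18891·(0.983500+0.961000+0.917900))/(1+421/18891) = 4579/5000 ≈ 0.915800
step 5 [2.5y] swap r/2=443/23448: DF=(1 − 443/23448·(0.983500+0.961000+0.917900+0.915800))/(1+443/23448) = 4557/5000 ≈ 0.911400
step 6 [3y] swap r/2=687/27761: DF=(1 − 687/27761·(0.983500+0.961000+0.917900+0.915800+0.911400))/(1+687/27761) = 4313/5000 ≈ 0.862600
step 7 [3.5y] swap r/2=831/31930: DF=(1 − 831/31930·(0.983500+0.961000+0.917900+0.915800+0.911400+0.862600))/(1+831/31930) = 4169/5000 ≈ 0.833800
step 8 [4y] zero: DF = P = 1033/1250 ≈ 0.826400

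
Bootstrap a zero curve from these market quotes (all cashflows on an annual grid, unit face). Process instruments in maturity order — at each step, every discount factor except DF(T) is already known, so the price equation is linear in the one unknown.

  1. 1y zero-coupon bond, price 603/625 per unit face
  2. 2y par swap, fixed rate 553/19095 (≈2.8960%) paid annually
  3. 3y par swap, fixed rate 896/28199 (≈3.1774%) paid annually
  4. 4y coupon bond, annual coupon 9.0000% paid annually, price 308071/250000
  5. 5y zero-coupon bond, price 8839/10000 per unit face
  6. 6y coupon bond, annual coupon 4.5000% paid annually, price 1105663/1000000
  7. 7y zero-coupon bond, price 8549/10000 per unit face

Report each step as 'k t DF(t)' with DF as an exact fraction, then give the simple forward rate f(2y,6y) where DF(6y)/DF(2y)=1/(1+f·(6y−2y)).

1 1 603/625
2 2 9447/10000
3 3 569/625
4 4 8977/10000
5 5 8839/10000
6 6 8599/10000
7 7 8549/10000
f(2y,6y) = ((9447/10000)/(8599/10000) − 1)/(4) = 212/8599 ≈ 2.4654%

step 1 [1y] zero: DF = P = 603/625 ≈ 0.964800
step 2 [2y] swap r/1=553/19095: DF=(1 − 553/19095·(0.964800))/(1+553/19095) = 9447/10000 ≈ 0.944700
step 3 [3y] swap r/1=896/28199: DF=(1 − 896/28199·(0.964800+0.944700))/(1+896/28199) = 569/625 ≈ 0.910400
step 4 [4y] bond c/1=9/100: DF=(308071/250000 − 9/100·(0.964800+0.944700+0.910400))/(1+9/100) = 8977/10000 ≈ 0.897700
step 5 [5y] zero: DF = P = 8839/10000 ≈ 0.883900
step 6 [6y] bond c/1=9/200: DF=(1105663/1000000 − 9/200·(0.964800+0.944700+0.910400+0.897700+0.883900))/(1+9/200) = 8599/10000 ≈ 0.859900
step 7 [7y] zero: DF = P = 8549/10000 ≈ 0.854900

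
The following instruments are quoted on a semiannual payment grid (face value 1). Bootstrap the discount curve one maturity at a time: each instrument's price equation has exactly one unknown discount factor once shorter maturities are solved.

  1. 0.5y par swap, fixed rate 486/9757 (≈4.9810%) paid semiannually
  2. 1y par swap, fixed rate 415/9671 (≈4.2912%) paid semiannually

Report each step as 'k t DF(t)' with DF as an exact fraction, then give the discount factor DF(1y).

1 1/2 9757/10000
2 1 1917/2000
DF(1y) = 1917/2000 ≈ 0.958500

step 1 [0.5y] swap r/2=243/9757: DF=(1 − 243/9757·(0))/(1+243/9757) = 9757/10000 ≈ 0.975700
step 2 [1y] swap r/2=415/19342: DF=(1 − 415/19342·(0.975700))/(1+415/19342) = 1917/2000 ≈ 0.958500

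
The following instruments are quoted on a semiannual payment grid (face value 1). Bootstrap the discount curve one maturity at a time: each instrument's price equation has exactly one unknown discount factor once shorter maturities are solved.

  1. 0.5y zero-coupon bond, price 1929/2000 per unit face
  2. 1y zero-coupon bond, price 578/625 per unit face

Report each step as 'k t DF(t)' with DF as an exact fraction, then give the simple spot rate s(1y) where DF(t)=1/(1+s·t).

1 1/2 1929/2000
2 1 578/625
s(1y) = (1/(578/625) − 1)/(1) = 47/578 ≈ 8.1315%

step 1 [0.5y] zero: DF = P = 1929/2000 ≈ 0.964500
step 2 [1y] zero: DF = P = 578/625 ≈ 0.924800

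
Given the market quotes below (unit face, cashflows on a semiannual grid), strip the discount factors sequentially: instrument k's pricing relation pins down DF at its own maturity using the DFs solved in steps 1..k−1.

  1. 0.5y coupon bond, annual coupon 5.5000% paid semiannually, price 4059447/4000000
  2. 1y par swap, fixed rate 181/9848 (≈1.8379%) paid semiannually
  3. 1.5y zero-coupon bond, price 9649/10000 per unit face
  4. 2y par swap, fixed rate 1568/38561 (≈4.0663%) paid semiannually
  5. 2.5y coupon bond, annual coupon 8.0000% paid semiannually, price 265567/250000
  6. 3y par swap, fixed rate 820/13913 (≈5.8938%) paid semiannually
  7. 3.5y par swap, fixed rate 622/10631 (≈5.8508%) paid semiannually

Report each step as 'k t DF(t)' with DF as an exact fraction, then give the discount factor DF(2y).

1 1/2 9877/10000
2 1 9819/10000
3 3/2 9649/10000
4 2 576/625
5 5/2 8731/10000
6 3 209/250
7 7/2 4067/5000
DF(2y) = 576/625 ≈ 0.921600

step 1 [0.5y] bond c/2=11/400: DF=(4059447/4000000 − 11/400·(0))/(1+11/400) = 9877/10000 ≈ 0.987700
step 2 [1y] swap r/2=181/19696: DF=(1 − 181/19696·(0.987700))/(1+181/19696) = 9819/10000 ≈ 0.981900
step 3 [1.5y] zero: DF = P = 9649/10000 ≈ 0.964900
step 4 [2y] swap r/2=784/38561: DF=(1 − 784/38561·(0.987700+0.981900+0.964900))/(1+784/38561) = 576/625 ≈ 0.921600
step 5 [2.5y] bond c/2=1/25: DF=(265567/250000 − 1/25·(0.987700+0.981900+0.964900+0.921600))/(1+1/25) = 8731/10000 ≈ 0.873100
step 6 [3y] swap r/2=410/13913: DF=(1 − 410/13913·(0.987700+0.981900+0.964900+0.921600+0.873100))/(1+410/13913) = 209/250 ≈ 0.836000
step 7 [3.5y] swap r/2=311/10631: DF=(1 − 311/10631·(0.987700+0.981900+0.964900+0.921600+0.873100+0.836000))/(1+311/10631) = 4067/5000 ≈ 0.813400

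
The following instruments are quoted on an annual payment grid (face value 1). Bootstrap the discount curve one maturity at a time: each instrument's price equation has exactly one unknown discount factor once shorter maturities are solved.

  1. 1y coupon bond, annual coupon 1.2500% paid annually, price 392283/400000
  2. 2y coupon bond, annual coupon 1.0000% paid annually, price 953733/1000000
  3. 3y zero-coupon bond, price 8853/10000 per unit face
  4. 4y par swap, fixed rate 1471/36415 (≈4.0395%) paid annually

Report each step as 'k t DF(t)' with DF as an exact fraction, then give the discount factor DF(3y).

1 1 4843/5000
2 2 9347/10000
3 3 8853/10000
4 4 8529/10000
DF(3y) = 8853/10000 ≈ 0.885300

step 1 [1y] bond c/1=1/80: DF=(392283/400000 − 1/80·(0))/(1+1/80) = 4843/5000 ≈ 0.968600
step 2 [2y] bond c/1=1/100: DF=(953733/1000000 − 1/100·(0.968600))/(1+1/100) = 9347/10000 ≈ 0.934700
step 3 [3y] zero: DF = P = 8853/10000 ≈ 0.885300
step 4 [4y] swap r/1=1471/36415: DF=(1 − 1471/36415·(0.968600+0.934700+0.885300))/(1+1471/36415) = 8529/10000 ≈ 0.852900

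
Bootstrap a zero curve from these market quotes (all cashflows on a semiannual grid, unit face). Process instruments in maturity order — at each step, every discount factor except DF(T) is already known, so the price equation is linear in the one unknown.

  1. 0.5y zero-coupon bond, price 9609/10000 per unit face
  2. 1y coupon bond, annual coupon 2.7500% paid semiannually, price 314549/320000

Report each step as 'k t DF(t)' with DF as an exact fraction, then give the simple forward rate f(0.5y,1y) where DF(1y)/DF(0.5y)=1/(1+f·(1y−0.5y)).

1 1/2 9609/10000
2 1 4783/5000
f(0.5y,1y) = ((9609/10000)/(4783/5000) − 1)/(1/2) = 43/4783 ≈ 0.8990%

step 1 [0.5y] zero: DF = P = 9609/10000 ≈ 0.960900
step 2 [1y] bond c/2=11/800: DF=(314549/320000 − 11/800·(0.960900))/(1+11/800) = 4783/5000 ≈ 0.956600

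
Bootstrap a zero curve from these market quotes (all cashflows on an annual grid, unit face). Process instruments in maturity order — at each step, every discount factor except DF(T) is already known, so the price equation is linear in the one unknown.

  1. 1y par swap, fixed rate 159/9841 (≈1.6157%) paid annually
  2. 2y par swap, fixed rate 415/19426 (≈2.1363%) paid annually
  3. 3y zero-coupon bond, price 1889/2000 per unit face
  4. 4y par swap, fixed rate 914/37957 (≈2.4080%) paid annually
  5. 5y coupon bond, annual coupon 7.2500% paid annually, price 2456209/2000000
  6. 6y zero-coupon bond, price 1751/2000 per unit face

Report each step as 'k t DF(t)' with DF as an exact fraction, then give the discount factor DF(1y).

step 1 [1y] swap r/1=159/9841: DF=(1 − 159/9841·(0))/(1+159/9841) = 9841/10000 ≈ 0.984100
step 2 [2y] swap r/1=415/19426: DF=(1 − 415/19426·(0.984100))/(1+415/19426) = 1917/2000 ≈ 0.958500
step 3 [3y] zero: DF = P = 1889/2000 ≈ 0.944500
step 4 [4y] swap r/1=914/37957: DF=(1 − 914/37957·(0.984100+0.958500+0.944500))/(1+914/37957) = 4543/5000 ≈ 0.908600
step 5 [5y] bond c/1=29/400: DF=(2456209/2000000 − 29/400·(0.984100+0.958500+0.944500+0.908600))/(1+29/400) = 1777/2000 ≈ 0.888500
step 6 [6y] zero: DF = P = 1751/2000 ≈ 0.875500

1 1 9841/10000
2 2 1917/2000
3 3 1889/2000
4 4 4543/5000
5 5 1777/2000
6 6 1751/2000
DF(1y) = 9841/10000 ≈ 0.984100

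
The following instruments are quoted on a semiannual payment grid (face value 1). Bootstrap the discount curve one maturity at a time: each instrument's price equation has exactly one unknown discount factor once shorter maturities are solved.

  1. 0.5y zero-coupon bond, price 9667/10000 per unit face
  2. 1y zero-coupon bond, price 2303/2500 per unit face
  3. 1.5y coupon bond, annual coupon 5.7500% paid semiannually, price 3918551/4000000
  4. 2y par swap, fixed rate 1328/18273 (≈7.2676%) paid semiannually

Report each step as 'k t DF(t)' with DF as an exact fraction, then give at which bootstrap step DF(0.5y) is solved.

step 1 [0.5y] zero: DF = P = 9667/10000 ≈ 0.966700
step 2 [1y] zero: DF = P = 2303/2500 ≈ 0.921200
step 3 [1.5y] bond c/2=23/800: DF=(3918551/4000000 − 23/800·(0.966700+0.921200))/(1+23/800) = 1799/2000 ≈ 0.899500
step 4 [2y] swap r/2=664/18273: DF=(1 − 664/18273·(0.966700+0.921200+0.899500))/(1+664/18273) = 542/625 ≈ 0.867200

1 1/2 9667/10000
2 1 2303/2500
3 3/2 1799/2000
4 2 542/625
DF(0.5y) is solved at step 1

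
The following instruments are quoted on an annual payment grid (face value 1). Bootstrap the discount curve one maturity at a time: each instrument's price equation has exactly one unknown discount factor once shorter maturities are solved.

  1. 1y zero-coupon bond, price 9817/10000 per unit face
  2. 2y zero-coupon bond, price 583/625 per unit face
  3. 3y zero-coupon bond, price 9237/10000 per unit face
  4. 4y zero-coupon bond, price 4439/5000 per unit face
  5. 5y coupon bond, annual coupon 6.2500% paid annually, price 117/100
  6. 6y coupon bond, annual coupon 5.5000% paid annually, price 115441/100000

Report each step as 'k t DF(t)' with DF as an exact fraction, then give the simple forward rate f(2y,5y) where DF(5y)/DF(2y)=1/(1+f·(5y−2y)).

step 1 [1y] zero: DF = P = 9817/10000 ≈ 0.981700
step 2 [2y] zero: DF = P = 583/625 ≈ 0.932800
step 3 [3y] zero: DF = P = 9237/10000 ≈ 0.923700
step 4 [4y] zero: DF = P = 4439/5000 ≈ 0.887800
step 5 [5y] bond c/1=1/16: DF=(117/100 − 1/16·(0.981700+0.932800+0.923700+0.887800))/(1+1/16) = 441/500 ≈ 0.882000
step 6 [6y] bond c/1=11/200: DF=(115441/100000 − 11/200·(0.981700+0.932800+0.923700+0.887800+0.882000))/(1+11/200) = 427/500 ≈ 0.854000

1 1 9817/10000
2 2 583/625
3 3 9237/10000
4 4 4439/5000
5 5 441/500
6 6 427/500
f(2y,5y) = ((583/625)/(441/500) − 1)/(3) = 127/6615 ≈ 1.9199%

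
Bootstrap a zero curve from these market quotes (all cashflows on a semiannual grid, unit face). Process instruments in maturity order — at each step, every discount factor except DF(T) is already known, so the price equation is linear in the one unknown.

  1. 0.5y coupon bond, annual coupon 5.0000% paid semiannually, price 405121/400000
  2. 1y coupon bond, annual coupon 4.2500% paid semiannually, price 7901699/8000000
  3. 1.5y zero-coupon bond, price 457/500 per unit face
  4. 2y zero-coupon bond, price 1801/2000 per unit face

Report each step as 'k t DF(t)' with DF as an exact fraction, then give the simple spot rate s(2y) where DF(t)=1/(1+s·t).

1 1/2 9881/10000
2 1 4733/5000
3 3/2 457/500
4 2 1801/2000
s(2y) = (1/(1801/2000) − 1)/(2) = 199/3602 ≈ 5.5247%

step 1 [0.5y] bond c/2=1/40: DF=(405121/400000 − 1/40·(0))/(1+1/40) = 9881/10000 ≈ 0.988100
step 2 [1y] bond c/2=17/800: DF=(7901699/8000000 − 17/800·(0.988100))/(1+17/800) = 4733/5000 ≈ 0.946600
step 3 [1.5y] zero: DF = P = 457/500 ≈ 0.914000
step 4 [2y] zero: DF = P = 1801/2000 ≈ 0.900500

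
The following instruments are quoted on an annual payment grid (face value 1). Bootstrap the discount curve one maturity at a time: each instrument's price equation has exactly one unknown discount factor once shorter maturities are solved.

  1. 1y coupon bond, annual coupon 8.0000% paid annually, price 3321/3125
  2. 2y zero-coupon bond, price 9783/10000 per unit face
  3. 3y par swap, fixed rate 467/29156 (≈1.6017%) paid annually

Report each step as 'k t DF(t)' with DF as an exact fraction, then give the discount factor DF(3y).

1 1 123/125
2 2 9783/10000
3 3 9533/10000
DF(3y) = 9533/10000 ≈ 0.953300

step 1 [1y] bond c/1=2/25: DF=(3321/3125 − 2/25·(0))/(1+2/25) = 123/125 ≈ 0.984000
step 2 [2y] zero: DF = P = 9783/10000 ≈ 0.978300
step 3 [3y] swap r/1=467/29156: DF=(1 − 467/29156·(0.984000+0.978300))/(1+467/29156) = 9533/10000 ≈ 0.953300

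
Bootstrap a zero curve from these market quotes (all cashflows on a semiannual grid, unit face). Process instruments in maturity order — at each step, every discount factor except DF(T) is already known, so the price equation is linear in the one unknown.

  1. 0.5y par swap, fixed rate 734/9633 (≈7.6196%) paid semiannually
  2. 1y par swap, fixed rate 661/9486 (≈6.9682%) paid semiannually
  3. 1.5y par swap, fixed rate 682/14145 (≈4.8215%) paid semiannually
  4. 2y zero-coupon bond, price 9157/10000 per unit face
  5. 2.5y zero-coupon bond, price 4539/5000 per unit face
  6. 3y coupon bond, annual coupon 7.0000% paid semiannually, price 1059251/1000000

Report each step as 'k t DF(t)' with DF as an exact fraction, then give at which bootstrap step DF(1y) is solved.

step 1 [0.5y] swap r/2=367/9633: DF=(1 − 367/9633·(0))/(1+367/9633) = 9633/10000 ≈ 0.963300
step 2 [1y] swap r/2=661/18972: DF=(1 − 661/18972·(0.963300))/(1+661/18972) = 9339/10000 ≈ 0.933900
step 3 [1.5y] swap r/2=341/14145: DF=(1 − 341/14145·(0.963300+0.933900))/(1+341/14145) = 4659/5000 ≈ 0.931800
step 4 [2y] zero: DF = P = 9157/10000 ≈ 0.915700
step 5 [2.5y] zero: DF = P = 4539/5000 ≈ 0.907800
step 6 [3y] bond c/2=7/200: DF=(1059251/1000000 − 7/200·(0.963300+0.933900+0.931800+0.915700+0.907800))/(1+7/200) = 8661/10000 ≈ 0.866100

1 1/2 9633/10000
2 1 9339/10000
3 3/2 4659/5000
4 2 9157/10000
5 5/2 4539/5000
6 3 8661/10000
DF(1y) is solved at step 2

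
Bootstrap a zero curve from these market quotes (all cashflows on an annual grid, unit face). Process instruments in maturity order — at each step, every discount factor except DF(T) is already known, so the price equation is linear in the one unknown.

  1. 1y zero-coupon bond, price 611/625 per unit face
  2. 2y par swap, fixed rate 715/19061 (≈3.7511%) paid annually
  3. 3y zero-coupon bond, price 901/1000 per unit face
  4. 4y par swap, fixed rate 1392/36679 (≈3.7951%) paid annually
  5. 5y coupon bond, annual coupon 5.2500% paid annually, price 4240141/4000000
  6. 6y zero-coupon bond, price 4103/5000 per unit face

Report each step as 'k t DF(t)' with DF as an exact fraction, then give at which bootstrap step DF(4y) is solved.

1 1 611/625
2 2 1857/2000
3 3 901/1000
4 4 538/625
5 5 4121/5000
6 6 4103/5000
DF(4y) is solved at step 4

step 1 [1y] zero: DF = P = 611/625 ≈ 0.977600
step 2 [2y] swap r/1=715/19061: DF=(1 − 715/19061·(0.977600))/(1+715/19061) = 1857/2000 ≈ 0.928500
step 3 [3y] zero: DF = P = 901/1000 ≈ 0.901000
step 4 [4y] swap r/1=1392/36679: DF=(1 − 1392/36679·(0.977600+0.928500+0.901000))/(1+1392/36679) = 538/625 ≈ 0.860800
step 5 [5y] bond c/1=21/400: DF=(4240141/4000000 − 21/400·(0.977600+0.928500+0.901000+0.860800))/(1+21/400) = 4121/5000 ≈ 0.824200
step 6 [6y] zero: DF = P = 4103/5000 ≈ 0.820600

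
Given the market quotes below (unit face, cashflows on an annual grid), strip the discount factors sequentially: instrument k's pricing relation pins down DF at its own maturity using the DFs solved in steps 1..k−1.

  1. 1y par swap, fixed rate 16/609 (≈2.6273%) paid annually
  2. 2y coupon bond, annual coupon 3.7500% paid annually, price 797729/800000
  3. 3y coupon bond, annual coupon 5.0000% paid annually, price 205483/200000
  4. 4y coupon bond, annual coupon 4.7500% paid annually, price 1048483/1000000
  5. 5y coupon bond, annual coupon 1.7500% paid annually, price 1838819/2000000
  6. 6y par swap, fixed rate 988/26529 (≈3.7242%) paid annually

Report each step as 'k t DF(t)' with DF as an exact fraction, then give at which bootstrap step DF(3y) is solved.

step 1 [1y] swap r/1=16/609: DF=(1 − 16/609·(0))/(1+16/609) = 609/625 ≈ 0.974400
step 2 [2y] bond c/1=3/80: DF=(797729/800000 − 3/80·(0.974400))/(1+3/80) = 9259/10000 ≈ 0.925900
step 3 [3y] bond c/1=1/20: DF=(205483/200000 − 1/20·(0.974400+0.925900))/(1+1/20) = 111/125 ≈ 0.888000
step 4 [4y] bond c/1=19/400: DF=(1048483/1000000 − 19/400·(0.974400+0.925900+0.888000))/(1+19/400) = 1749/2000 ≈ 0.874500
step 5 [5y] bond c/1=7/400: DF=(1838819/2000000 − 7/400·(0.974400+0.925900+0.888000+0.874500))/(1+7/400) = 4203/5000 ≈ 0.840600
step 6 [6y] swap r/1=988/26529: DF=(1 − 988/26529·(0.974400+0.925900+0.888000+0.874500+0.840600))/(1+988/26529) = 1003/1250 ≈ 0.802400

1 1 609/625
2 2 9259/10000
3 3 111/125
4 4 1749/2000
5 5 4203/5000
6 6 1003/1250
DF(3y) is solved at step 3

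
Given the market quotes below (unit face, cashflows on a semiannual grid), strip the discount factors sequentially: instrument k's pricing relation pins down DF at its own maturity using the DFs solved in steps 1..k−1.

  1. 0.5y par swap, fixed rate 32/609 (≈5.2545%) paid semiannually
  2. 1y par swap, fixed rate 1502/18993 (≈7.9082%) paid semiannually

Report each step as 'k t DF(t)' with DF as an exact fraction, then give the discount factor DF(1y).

step 1 [0.5y] swap r/2=16/609: DF=(1 − 16/609·(0))/(1+16/609) = 609/625 ≈ 0.974400
step 2 [1y] swap r/2=751/18993: DF=(1 − 751/18993·(0.974400))/(1+751/18993) = 9249/10000 ≈ 0.924900

1 1/2 609/625
2 1 9249/10000
DF(1y) = 9249/10000 ≈ 0.924900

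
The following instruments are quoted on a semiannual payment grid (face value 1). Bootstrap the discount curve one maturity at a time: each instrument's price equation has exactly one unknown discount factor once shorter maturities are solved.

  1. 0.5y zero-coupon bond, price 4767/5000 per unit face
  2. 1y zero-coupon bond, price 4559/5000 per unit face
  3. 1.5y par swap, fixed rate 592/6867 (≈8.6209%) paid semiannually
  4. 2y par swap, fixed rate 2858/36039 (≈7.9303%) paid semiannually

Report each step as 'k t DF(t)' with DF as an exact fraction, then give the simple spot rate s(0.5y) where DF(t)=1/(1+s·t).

1 1/2 4767/5000
2 1 4559/5000
3 3/2 551/625
4 2 8571/10000
s(0.5y) = (1/(4767/5000) − 1)/(1/2) = 466/4767 ≈ 9.7755%

step 1 [0.5y] zero: DF = P = 4767/5000 ≈ 0.953400
step 2 [1y] zero: DF = P = 4559/5000 ≈ 0.911800
step 3 [1.5y] swap r/2=296/6867: DF=(1 − 296/6867·(0.953400+0.911800))/(1+296/6867) = 551/625 ≈ 0.881600
step 4 [2y] swap r/2=1429/36039: DF=(1 − 1429/36039·(0.953400+0.911800+0.881600))/(1+1429/36039) = 8571/10000 ≈ 0.857100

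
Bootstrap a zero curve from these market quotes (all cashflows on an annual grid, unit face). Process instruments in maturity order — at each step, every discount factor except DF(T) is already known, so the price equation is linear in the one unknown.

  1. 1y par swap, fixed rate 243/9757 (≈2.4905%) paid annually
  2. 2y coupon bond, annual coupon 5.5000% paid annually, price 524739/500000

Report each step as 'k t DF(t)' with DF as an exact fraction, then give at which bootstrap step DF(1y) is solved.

step 1 [1y] swap r/1=243/9757: DF=(1 − 243/9757·(0))/(1+243/9757) = 9757/10000 ≈ 0.975700
step 2 [2y] bond c/1=11/200: DF=(524739/500000 − 11/200·(0.975700))/(1+11/200) = 9439/10000 ≈ 0.943900

1 1 9757/10000
2 2 9439/10000
DF(1y) is solved at step 1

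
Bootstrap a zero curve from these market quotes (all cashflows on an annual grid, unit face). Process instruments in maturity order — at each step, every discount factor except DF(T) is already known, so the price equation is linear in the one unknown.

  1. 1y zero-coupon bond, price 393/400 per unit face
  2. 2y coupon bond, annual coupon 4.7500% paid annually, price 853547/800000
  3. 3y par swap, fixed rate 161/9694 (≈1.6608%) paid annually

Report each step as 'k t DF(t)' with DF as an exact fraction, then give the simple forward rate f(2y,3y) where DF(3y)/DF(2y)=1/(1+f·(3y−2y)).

step 1 [1y] zero: DF = P = 393/400 ≈ 0.982500
step 2 [2y] bond c/1=19/400: DF=(853547/800000 − 19/400·(0.982500))/(1+19/400) = 487/500 ≈ 0.974000
step 3 [3y] swap r/1=161/9694: DF=(1 − 161/9694·(0.982500+0.974000))/(1+161/9694) = 9517/10000 ≈ 0.951700

1 1 393/400
2 2 487/500
3 3 9517/10000
f(2y,3y) = ((487/500)/(9517/10000) − 1)/(1) = 223/9517 ≈ 2.3432%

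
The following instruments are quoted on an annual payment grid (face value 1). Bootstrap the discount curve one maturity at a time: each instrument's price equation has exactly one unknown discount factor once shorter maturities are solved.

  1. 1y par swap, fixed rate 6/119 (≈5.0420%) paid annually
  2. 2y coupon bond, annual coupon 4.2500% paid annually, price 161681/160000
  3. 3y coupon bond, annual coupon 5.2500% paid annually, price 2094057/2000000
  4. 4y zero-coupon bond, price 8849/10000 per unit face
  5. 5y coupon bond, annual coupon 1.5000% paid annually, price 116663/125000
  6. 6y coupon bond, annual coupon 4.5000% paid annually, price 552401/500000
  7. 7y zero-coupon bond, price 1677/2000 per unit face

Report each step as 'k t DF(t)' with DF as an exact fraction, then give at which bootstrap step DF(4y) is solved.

step 1 [1y] swap r/1=6/119: DF=(1 − 6/119·(0))/(1+6/119) = 119/125 ≈ 0.952000
step 2 [2y] bond c/1=17/400: DF=(161681/160000 − 17/400·(0.952000))/(1+17/400) = 1861/2000 ≈ 0.930500
step 3 [3y] bond c/1=21/400: DF=(2094057/2000000 − 21/400·(0.952000+0.930500))/(1+21/400) = 9009/10000 ≈ 0.900900
step 4 [4y] zero: DF = P = 8849/10000 ≈ 0.884900
step 5 [5y] bond c/1=3/200: DF=(116663/125000 − 3/200·(0.952000+0.930500+0.900900+0.884900))/(1+3/200) = 8653/10000 ≈ 0.865300
step 6 [6y] bond c/1=9/200: DF=(552401/500000 − 9/200·(0.952000+0.930500+0.900900+0.884900+0.865300))/(1+9/200) = 431/500 ≈ 0.862000
step 7 [7y] zero: DF = P = 1677/2000 ≈ 0.838500

1 1 119/125
2 2 1861/2000
3 3 9009/10000
4 4 8849/10000
5 5 8653/10000
6 6 431/500
7 7 1677/2000
DF(4y) is solved at step 4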